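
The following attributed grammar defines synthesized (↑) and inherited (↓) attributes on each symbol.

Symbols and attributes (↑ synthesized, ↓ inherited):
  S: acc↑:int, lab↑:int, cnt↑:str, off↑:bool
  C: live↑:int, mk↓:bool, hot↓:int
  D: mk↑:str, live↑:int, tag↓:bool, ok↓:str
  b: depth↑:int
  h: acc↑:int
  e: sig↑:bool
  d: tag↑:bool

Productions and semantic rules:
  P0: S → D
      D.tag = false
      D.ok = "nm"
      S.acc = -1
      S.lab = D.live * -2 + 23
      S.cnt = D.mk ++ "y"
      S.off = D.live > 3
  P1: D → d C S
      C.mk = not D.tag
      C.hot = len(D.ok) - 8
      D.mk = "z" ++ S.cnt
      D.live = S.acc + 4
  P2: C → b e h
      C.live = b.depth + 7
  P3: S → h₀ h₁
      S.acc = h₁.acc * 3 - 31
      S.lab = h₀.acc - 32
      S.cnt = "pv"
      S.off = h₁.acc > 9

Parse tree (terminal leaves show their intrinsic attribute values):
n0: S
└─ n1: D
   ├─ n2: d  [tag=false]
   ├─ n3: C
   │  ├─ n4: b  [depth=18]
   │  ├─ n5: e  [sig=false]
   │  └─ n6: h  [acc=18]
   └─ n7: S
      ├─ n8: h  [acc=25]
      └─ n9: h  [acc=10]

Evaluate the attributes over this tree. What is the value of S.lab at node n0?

1. n1.tag = false  [false]
2. n1.ok = "nm"  ["nm"]
3. n2.tag = false  [terminal]
4. n3.mk = true  [not D.tag]
5. n3.hot = -6  [len(D.ok) - 8]
6. n4.depth = 18  [terminal]
7. n5.sig = false  [terminal]
8. n6.acc = 18  [terminal]
9. n3.live = 25  [b.depth + 7]
10. n8.acc = 25  [terminal]
11. n9.acc = 10  [terminal]
12. n7.acc = -1  [h₁.acc * 3 - 31]
13. n7.lab = -7  [h₀.acc - 32]
14. n7.cnt = "pv"  ["pv"]
15. n7.off = true  [h₁.acc > 9]
16. n1.mk = "zpv"  ["z" ++ S.cnt]
17. n1.live = 3  [S.acc + 4]
18. n0.acc = -1  [-1]
19. n0.lab = 17  [D.live * -2 + 23]
20. n0.cnt = "zpvy"  [D.mk ++ "y"]
21. n0.off = false  [D.live > 3]

17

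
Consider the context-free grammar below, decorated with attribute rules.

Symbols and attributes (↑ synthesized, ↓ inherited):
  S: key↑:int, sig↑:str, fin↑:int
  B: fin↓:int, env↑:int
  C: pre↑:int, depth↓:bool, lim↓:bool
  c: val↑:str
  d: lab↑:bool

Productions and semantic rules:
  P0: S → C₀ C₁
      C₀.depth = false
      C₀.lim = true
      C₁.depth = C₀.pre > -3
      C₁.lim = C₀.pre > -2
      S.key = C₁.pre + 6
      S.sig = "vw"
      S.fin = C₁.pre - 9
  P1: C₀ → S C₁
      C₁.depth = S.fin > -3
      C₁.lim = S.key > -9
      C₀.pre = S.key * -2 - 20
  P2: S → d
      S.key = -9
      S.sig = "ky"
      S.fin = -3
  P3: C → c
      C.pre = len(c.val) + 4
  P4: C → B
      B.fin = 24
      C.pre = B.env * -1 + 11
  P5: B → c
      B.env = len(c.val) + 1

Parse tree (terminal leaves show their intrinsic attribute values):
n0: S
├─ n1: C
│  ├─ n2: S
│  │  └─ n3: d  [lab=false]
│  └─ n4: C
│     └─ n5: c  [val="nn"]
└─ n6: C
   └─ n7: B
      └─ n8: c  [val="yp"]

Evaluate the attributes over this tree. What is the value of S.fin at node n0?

1. n1.depth = false  [false]
2. n1.lim = true  [true]
3. n3.lab = false  [terminal]
4. n2.key = -9  [-9]
5. n2.sig = "ky"  ["ky"]
6. n2.fin = -3  [-3]
7. n4.depth = false  [S.fin > -3]
8. n4.lim = false  [S.key > -9]
9. n5.val = "nn"  [terminal]
10. n4.pre = 6  [len(c.val) + 4]
11. n1.pre = -2  [S.key * -2 - 20]
12. n6.depth = true  [C₀.pre > -3]
13. n6.lim = false  [C₀.pre > -2]
14. n7.fin = 24  [24]
15. n8.val = "yp"  [terminal]
16. n7.env = 3  [len(c.val) + 1]
17. n6.pre = 8  [B.env * -1 + 11]
18. n0.key = 14  [C₁.pre + 6]
19. n0.sig = "vw"  ["vw"]
20. n0.fin = -1  [C₁.pre - 9]

-1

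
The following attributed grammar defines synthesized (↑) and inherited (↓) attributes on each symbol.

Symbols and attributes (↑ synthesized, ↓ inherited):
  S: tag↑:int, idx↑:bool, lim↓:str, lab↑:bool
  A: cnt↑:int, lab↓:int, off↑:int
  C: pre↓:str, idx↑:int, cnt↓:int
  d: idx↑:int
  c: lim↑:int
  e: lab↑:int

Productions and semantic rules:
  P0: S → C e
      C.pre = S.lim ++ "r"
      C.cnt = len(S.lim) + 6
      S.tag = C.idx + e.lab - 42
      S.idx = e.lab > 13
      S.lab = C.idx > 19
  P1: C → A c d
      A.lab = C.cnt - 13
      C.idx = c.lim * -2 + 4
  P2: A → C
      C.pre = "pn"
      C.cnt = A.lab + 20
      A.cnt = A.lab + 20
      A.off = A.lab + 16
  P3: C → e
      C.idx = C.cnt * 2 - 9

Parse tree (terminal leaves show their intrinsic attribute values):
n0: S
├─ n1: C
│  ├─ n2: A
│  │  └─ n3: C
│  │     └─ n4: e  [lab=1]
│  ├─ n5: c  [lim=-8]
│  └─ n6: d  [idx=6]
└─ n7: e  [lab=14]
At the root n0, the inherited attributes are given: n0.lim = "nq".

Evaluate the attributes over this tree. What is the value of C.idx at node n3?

21

1. n0.lim = "nq"  [given at root]
2. n1.pre = "nqr"  [S.lim ++ "r"]
3. n1.cnt = 8  [len(S.lim) + 6]
4. n2.lab = -5  [C.cnt - 13]
5. n3.pre = "pn"  ["pn"]
6. n3.cnt = 15  [A.lab + 20]
7. n4.lab = 1  [terminal]
8. n3.idx = 21  [C.cnt * 2 - 9]
9. n2.cnt = 15  [A.lab + 20]
10. n2.off = 11  [A.lab + 16]
11. n5.lim = -8  [terminal]
12. n6.idx = 6  [terminal]
13. n1.idx = 20  [c.lim * -2 + 4]
14. n7.lab = 14  [terminal]
15. n0.tag = -8  [C.idx + e.lab - 42]
16. n0.idx = true  [e.lab > 13]
17. n0.lab = true  [C.idx > 19]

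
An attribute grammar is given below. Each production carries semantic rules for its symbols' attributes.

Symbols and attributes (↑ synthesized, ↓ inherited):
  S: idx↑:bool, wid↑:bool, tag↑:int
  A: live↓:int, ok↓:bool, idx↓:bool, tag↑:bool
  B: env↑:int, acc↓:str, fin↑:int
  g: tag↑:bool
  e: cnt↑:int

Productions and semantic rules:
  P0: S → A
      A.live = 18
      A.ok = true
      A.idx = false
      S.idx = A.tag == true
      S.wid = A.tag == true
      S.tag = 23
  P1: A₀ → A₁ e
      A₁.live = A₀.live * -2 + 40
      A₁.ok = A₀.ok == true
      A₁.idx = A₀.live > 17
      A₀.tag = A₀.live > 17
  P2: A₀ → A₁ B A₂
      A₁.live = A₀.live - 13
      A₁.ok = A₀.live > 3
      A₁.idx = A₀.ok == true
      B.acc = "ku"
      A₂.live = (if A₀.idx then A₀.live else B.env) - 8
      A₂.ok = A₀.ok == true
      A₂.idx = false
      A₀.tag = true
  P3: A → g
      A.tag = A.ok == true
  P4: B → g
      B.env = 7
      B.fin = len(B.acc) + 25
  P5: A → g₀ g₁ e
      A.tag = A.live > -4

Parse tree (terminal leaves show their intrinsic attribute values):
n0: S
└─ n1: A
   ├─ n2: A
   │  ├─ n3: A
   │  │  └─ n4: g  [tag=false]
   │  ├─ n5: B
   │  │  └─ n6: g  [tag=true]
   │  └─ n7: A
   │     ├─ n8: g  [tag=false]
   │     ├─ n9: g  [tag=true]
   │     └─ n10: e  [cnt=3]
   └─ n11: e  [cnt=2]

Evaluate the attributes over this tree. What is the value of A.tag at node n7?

1. n1.live = 18  [18]
2. n1.ok = true  [true]
3. n1.idx = false  [false]
4. n2.live = 4  [A₀.live * -2 + 40]
5. n2.ok = true  [A₀.ok == true]
6. n2.idx = true  [A₀.live > 17]
7. n3.live = -9  [A₀.live - 13]
8. n3.ok = true  [A₀.live > 3]
9. n3.idx = true  [A₀.ok == true]
10. n4.tag = false  [terminal]
11. n3.tag = true  [A.ok == true]
12. n5.acc = "ku"  ["ku"]
13. n6.tag = true  [terminal]
14. n5.env = 7  [7]
15. n5.fin = 27  [len(B.acc) + 25]
16. n7.live = -4  [(if A₀.idx then A₀.live else B.env) - 8]
17. n7.ok = true  [A₀.ok == true]
18. n7.idx = false  [false]
19. n8.tag = false  [terminal]
20. n9.tag = true  [terminal]
21. n10.cnt = 3  [terminal]
22. n7.tag = false  [A.live > -4]
23. n2.tag = true  [true]
24. n11.cnt = 2  [terminal]
25. n1.tag = true  [A₀.live > 17]
26. n0.idx = true  [A.tag == true]
27. n0.wid = true  [A.tag == true]
28. n0.tag = 23  [23]

false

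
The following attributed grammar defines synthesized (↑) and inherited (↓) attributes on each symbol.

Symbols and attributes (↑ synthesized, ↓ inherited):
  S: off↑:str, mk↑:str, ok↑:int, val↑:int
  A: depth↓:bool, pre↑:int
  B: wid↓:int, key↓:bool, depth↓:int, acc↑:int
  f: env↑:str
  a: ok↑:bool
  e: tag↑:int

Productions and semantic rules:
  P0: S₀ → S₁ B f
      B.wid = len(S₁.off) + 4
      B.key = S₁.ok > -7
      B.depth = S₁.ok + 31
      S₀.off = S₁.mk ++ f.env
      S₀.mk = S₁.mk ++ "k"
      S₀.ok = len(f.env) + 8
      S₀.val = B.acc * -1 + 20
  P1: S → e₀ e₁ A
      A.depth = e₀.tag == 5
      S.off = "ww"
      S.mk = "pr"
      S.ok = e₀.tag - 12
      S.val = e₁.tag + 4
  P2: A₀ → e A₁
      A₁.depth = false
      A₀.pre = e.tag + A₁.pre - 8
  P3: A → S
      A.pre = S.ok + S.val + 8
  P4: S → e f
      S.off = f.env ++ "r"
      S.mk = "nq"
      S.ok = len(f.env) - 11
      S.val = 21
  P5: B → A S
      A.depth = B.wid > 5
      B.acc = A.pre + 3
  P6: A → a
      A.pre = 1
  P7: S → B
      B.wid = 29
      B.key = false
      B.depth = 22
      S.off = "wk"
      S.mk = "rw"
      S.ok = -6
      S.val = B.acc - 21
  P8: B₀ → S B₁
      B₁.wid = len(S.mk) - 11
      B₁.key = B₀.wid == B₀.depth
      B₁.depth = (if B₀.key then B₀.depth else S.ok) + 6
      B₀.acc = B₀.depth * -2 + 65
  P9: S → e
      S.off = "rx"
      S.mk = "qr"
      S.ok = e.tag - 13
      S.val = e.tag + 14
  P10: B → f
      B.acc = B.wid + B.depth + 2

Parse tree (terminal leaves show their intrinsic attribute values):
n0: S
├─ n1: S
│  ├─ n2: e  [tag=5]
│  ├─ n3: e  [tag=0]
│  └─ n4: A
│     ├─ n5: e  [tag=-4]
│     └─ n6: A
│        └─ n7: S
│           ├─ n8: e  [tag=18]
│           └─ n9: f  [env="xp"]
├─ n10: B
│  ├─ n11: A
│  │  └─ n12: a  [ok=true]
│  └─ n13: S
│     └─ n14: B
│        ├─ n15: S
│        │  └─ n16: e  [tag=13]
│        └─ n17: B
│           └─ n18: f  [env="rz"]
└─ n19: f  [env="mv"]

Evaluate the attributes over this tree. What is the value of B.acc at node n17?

-1

1. n2.tag = 5  [terminal]
2. n3.tag = 0  [terminal]
3. n4.depth = true  [e₀.tag == 5]
4. n5.tag = -4  [terminal]
5. n6.depth = false  [false]
6. n8.tag = 18  [terminal]
7. n9.env = "xp"  [terminal]
8. n7.off = "xpr"  [f.env ++ "r"]
9. n7.mk = "nq"  ["nq"]
10. n7.ok = -9  [len(f.env) - 11]
11. n7.val = 21  [21]
12. n6.pre = 20  [S.ok + S.val + 8]
13. n4.pre = 8  [e.tag + A₁.pre - 8]
14. n1.off = "ww"  ["ww"]
15. n1.mk = "pr"  ["pr"]
16. n1.ok = -7  [e₀.tag - 12]
17. n1.val = 4  [e₁.tag + 4]
18. n10.wid = 6  [len(S₁.off) + 4]
19. n10.key = false  [S₁.ok > -7]
20. n10.depth = 24  [S₁.ok + 31]
21. n11.depth = true  [B.wid > 5]
22. n12.ok = true  [terminal]
23. n11.pre = 1  [1]
24. n14.wid = 29  [29]
25. n14.key = false  [false]
26. n14.depth = 22  [22]
27. n16.tag = 13  [terminal]
28. n15.off = "rx"  ["rx"]
29. n15.mk = "qr"  ["qr"]
30. n15.ok = 0  [e.tag - 13]
31. n15.val = 27  [e.tag + 14]
32. n17.wid = -9  [len(S.mk) - 11]
33. n17.key = false  [B₀.wid == B₀.depth]
34. n17.depth = 6  [(if B₀.key then B₀.depth else S.ok) + 6]
35. n18.env = "rz"  [terminal]
36. n17.acc = -1  [B.wid + B.depth + 2]
37. n14.acc = 21  [B₀.depth * -2 + 65]
38. n13.off = "wk"  ["wk"]
39. n13.mk = "rw"  ["rw"]
40. n13.ok = -6  [-6]
41. n13.val = 0  [B.acc - 21]
42. n10.acc = 4  [A.pre + 3]
43. n19.env = "mv"  [terminal]
44. n0.off = "prmv"  [S₁.mk ++ f.env]
45. n0.mk = "prk"  [S₁.mk ++ "k"]
46. n0.ok = 10  [len(f.env) + 8]
47. n0.val = 16  [B.acc * -1 + 20]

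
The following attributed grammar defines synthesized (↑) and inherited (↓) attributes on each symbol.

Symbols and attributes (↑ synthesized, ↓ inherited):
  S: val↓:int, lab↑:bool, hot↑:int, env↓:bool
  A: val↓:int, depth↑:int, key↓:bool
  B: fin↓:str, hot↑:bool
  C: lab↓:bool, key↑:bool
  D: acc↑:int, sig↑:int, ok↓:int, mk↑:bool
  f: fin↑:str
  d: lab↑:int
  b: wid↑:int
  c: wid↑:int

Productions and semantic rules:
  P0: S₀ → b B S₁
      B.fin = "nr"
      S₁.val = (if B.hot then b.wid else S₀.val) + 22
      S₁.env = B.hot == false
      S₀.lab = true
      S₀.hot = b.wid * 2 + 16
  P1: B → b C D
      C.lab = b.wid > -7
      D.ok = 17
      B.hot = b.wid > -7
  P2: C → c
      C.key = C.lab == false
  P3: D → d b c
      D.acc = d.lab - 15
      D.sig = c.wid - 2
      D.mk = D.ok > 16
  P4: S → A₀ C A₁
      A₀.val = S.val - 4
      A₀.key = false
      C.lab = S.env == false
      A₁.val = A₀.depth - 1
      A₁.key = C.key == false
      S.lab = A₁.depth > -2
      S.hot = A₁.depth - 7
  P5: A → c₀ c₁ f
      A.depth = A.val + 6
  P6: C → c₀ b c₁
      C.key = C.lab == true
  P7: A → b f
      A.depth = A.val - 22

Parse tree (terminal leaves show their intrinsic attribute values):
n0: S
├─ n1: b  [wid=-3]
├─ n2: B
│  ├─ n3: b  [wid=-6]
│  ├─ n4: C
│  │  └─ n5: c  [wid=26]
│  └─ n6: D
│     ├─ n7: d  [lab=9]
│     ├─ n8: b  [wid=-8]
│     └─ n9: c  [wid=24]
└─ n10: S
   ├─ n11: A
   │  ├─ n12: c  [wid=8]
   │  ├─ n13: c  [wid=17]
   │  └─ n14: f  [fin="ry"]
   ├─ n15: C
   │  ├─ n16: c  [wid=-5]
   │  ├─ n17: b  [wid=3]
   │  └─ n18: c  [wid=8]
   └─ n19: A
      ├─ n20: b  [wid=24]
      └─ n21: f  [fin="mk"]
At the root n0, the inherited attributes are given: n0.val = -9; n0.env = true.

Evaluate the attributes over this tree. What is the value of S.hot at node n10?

1. n0.val = -9  [given at root]
2. n0.env = true  [given at root]
3. n1.wid = -3  [terminal]
4. n2.fin = "nr"  ["nr"]
5. n3.wid = -6  [terminal]
6. n4.lab = true  [b.wid > -7]
7. n5.wid = 26  [terminal]
8. n4.key = false  [C.lab == false]
9. n6.ok = 17  [17]
10. n7.lab = 9  [terminal]
11. n8.wid = -8  [terminal]
12. n9.wid = 24  [terminal]
13. n6.acc = -6  [d.lab - 15]
14. n6.sig = 22  [c.wid - 2]
15. n6.mk = true  [D.ok > 16]
16. n2.hot = true  [b.wid > -7]
17. n10.val = 19  [(if B.hot then b.wid else S₀.val) + 22]
18. n10.env = false  [B.hot == false]
19. n11.val = 15  [S.val - 4]
20. n11.key = false  [false]
21. n12.wid = 8  [terminal]
22. n13.wid = 17  [terminal]
23. n14.fin = "ry"  [terminal]
24. n11.depth = 21  [A.val + 6]
25. n15.lab = true  [S.env == false]
26. n16.wid = -5  [terminal]
27. n17.wid = 3  [terminal]
28. n18.wid = 8  [terminal]
29. n15.key = true  [C.lab == true]
30. n19.val = 20  [A₀.depth - 1]
31. n19.key = false  [C.key == false]
32. n20.wid = 24  [terminal]
33. n21.fin = "mk"  [terminal]
34. n19.depth = -2  [A.val - 22]
35. n10.lab = false  [A₁.depth > -2]
36. n10.hot = -9  [A₁.depth - 7]
37. n0.lab = true  [true]
38. n0.hot = 10  [b.wid * 2 + 16]

-9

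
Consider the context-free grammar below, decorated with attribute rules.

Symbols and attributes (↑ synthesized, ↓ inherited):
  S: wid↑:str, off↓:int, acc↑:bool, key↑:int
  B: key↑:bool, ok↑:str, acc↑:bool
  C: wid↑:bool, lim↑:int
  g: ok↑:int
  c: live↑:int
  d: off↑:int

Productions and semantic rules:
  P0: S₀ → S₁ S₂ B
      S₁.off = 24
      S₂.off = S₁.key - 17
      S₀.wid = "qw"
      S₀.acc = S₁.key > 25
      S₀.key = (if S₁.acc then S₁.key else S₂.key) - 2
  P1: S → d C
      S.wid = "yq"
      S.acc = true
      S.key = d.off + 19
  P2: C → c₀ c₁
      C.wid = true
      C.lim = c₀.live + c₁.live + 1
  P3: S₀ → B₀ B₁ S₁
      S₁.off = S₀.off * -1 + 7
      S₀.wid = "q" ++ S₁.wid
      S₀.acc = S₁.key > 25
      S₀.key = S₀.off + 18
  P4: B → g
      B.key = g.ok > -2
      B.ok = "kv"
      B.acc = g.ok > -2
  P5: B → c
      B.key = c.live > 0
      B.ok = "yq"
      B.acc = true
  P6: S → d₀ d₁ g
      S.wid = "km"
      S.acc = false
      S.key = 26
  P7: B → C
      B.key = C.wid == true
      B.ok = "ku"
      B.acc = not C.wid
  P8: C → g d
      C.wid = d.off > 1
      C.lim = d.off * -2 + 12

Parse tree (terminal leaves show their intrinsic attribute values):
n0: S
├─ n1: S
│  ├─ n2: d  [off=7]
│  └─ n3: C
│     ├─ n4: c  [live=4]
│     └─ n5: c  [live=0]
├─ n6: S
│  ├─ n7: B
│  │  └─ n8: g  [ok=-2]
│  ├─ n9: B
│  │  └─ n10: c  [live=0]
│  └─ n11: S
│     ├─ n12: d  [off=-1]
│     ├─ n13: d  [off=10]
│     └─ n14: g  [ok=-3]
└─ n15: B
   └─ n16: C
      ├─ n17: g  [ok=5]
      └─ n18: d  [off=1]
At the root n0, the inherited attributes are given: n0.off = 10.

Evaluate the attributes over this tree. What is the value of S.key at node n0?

1. n0.off = 10  [given at root]
2. n1.off = 24  [24]
3. n2.off = 7  [terminal]
4. n4.live = 4  [terminal]
5. n5.live = 0  [terminal]
6. n3.wid = true  [true]
7. n3.lim = 5  [c₀.live + c₁.live + 1]
8. n1.wid = "yq"  ["yq"]
9. n1.acc = true  [true]
10. n1.key = 26  [d.off + 19]
11. n6.off = 9  [S₁.key - 17]
12. n8.ok = -2  [terminal]
13. n7.key = false  [g.ok > -2]
14. n7.ok = "kv"  ["kv"]
15. n7.acc = false  [g.ok > -2]
16. n10.live = 0  [terminal]
17. n9.key = false  [c.live > 0]
18. n9.ok = "yq"  ["yq"]
19. n9.acc = true  [true]
20. n11.off = -2  [S₀.off * -1 + 7]
21. n12.off = -1  [terminal]
22. n13.off = 10  [terminal]
23. n14.ok = -3  [terminal]
24. n11.wid = "km"  ["km"]
25. n11.acc = false  [false]
26. n11.key = 26  [26]
27. n6.wid = "qkm"  ["q" ++ S₁.wid]
28. n6.acc = true  [S₁.key > 25]
29. n6.key = 27  [S₀.off + 18]
30. n17.ok = 5  [terminal]
31. n18.off = 1  [terminal]
32. n16.wid = false  [d.off > 1]
33. n16.lim = 10  [d.off * -2 + 12]
34. n15.key = false  [C.wid == true]
35. n15.ok = "ku"  ["ku"]
36. n15.acc = true  [not C.wid]
37. n0.wid = "qw"  ["qw"]
38. n0.acc = true  [S₁.key > 25]
39. n0.key = 24  [(if S₁.acc then S₁.key else S₂.key) - 2]

24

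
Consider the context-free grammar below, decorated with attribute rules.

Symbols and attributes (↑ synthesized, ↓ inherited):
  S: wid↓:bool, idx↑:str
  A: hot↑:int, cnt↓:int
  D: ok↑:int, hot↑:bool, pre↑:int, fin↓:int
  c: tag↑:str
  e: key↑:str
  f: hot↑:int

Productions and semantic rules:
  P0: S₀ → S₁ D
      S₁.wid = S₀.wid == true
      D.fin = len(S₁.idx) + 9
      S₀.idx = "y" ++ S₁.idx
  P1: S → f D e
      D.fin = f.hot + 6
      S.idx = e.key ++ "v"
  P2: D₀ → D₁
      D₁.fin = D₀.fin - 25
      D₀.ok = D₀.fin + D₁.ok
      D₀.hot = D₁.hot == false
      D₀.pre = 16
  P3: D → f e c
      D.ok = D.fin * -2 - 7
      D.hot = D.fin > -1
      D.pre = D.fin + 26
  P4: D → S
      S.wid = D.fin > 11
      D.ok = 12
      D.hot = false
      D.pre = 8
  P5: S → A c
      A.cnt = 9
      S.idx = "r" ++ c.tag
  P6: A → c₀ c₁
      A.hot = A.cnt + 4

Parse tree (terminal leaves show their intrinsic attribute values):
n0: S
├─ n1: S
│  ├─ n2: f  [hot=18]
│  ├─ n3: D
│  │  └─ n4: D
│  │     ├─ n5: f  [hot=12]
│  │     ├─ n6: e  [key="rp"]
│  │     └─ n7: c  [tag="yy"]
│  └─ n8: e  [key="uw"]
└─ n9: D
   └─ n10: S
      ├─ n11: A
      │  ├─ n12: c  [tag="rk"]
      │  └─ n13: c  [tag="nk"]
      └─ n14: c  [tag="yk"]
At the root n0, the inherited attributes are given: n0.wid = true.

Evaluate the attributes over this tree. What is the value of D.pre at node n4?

1. n0.wid = true  [given at root]
2. n1.wid = true  [S₀.wid == true]
3. n2.hot = 18  [terminal]
4. n3.fin = 24  [f.hot + 6]
5. n4.fin = -1  [D₀.fin - 25]
6. n5.hot = 12  [terminal]
7. n6.key = "rp"  [terminal]
8. n7.tag = "yy"  [terminal]
9. n4.ok = -5  [D.fin * -2 - 7]
10. n4.hot = false  [D.fin > -1]
11. n4.pre = 25  [D.fin + 26]
12. n3.ok = 19  [D₀.fin + D₁.ok]
13. n3.hot = true  [D₁.hot == false]
14. n3.pre = 16  [16]
15. n8.key = "uw"  [terminal]
16. n1.idx = "uwv"  [e.key ++ "v"]
17. n9.fin = 12  [len(S₁.idx) + 9]
18. n10.wid = true  [D.fin > 11]
19. n11.cnt = 9  [9]
20. n12.tag = "rk"  [terminal]
21. n13.tag = "nk"  [terminal]
22. n11.hot = 13  [A.cnt + 4]
23. n14.tag = "yk"  [terminal]
24. n10.idx = "ryk"  ["r" ++ c.tag]
25. n9.ok = 12  [12]
26. n9.hot = false  [false]
27. n9.pre = 8  [8]
28. n0.idx = "yuwv"  ["y" ++ S₁.idx]

25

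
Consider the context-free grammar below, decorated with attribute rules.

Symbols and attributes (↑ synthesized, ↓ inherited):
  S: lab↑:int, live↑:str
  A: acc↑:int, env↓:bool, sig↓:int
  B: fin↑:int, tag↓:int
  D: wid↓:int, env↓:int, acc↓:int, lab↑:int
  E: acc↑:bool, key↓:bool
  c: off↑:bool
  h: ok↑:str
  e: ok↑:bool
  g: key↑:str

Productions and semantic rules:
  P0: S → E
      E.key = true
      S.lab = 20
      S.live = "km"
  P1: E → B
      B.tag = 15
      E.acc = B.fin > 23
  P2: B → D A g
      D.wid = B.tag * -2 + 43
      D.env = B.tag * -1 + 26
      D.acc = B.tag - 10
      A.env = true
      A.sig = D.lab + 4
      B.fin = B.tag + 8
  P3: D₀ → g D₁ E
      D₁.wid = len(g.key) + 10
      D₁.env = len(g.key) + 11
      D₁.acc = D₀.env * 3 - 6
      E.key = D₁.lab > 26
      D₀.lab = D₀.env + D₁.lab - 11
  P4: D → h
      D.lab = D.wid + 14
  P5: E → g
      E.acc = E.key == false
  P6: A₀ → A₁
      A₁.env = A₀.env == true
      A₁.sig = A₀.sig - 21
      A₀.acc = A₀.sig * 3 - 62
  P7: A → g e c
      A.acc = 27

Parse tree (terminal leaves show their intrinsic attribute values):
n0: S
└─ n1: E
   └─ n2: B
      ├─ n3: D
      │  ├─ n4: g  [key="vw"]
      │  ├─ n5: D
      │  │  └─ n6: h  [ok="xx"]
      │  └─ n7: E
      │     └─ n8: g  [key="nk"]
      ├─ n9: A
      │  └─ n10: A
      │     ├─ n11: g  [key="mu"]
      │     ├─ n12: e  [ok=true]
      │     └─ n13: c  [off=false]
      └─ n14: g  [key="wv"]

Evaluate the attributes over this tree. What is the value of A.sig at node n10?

1. n1.key = true  [true]
2. n2.tag = 15  [15]
3. n3.wid = 13  [B.tag * -2 + 43]
4. n3.env = 11  [B.tag * -1 + 26]
5. n3.acc = 5  [B.tag - 10]
6. n4.key = "vw"  [terminal]
7. n5.wid = 12  [len(g.key) + 10]
8. n5.env = 13  [len(g.key) + 11]
9. n5.acc = 27  [D₀.env * 3 - 6]
10. n6.ok = "xx"  [terminal]
11. n5.lab = 26  [D.wid + 14]
12. n7.key = false  [D₁.lab > 26]
13. n8.key = "nk"  [terminal]
14. n7.acc = true  [E.key == false]
15. n3.lab = 26  [D₀.env + D₁.lab - 11]
16. n9.env = true  [true]
17. n9.sig = 30  [D.lab + 4]
18. n10.env = true  [A₀.env == true]
19. n10.sig = 9  [A₀.sig - 21]
20. n11.key = "mu"  [terminal]
21. n12.ok = true  [terminal]
22. n13.off = false  [terminal]
23. n10.acc = 27  [27]
24. n9.acc = 28  [A₀.sig * 3 - 62]
25. n14.key = "wv"  [terminal]
26. n2.fin = 23  [B.tag + 8]
27. n1.acc = false  [B.fin > 23]
28. n0.lab = 20  [20]
29. n0.live = "km"  ["km"]

9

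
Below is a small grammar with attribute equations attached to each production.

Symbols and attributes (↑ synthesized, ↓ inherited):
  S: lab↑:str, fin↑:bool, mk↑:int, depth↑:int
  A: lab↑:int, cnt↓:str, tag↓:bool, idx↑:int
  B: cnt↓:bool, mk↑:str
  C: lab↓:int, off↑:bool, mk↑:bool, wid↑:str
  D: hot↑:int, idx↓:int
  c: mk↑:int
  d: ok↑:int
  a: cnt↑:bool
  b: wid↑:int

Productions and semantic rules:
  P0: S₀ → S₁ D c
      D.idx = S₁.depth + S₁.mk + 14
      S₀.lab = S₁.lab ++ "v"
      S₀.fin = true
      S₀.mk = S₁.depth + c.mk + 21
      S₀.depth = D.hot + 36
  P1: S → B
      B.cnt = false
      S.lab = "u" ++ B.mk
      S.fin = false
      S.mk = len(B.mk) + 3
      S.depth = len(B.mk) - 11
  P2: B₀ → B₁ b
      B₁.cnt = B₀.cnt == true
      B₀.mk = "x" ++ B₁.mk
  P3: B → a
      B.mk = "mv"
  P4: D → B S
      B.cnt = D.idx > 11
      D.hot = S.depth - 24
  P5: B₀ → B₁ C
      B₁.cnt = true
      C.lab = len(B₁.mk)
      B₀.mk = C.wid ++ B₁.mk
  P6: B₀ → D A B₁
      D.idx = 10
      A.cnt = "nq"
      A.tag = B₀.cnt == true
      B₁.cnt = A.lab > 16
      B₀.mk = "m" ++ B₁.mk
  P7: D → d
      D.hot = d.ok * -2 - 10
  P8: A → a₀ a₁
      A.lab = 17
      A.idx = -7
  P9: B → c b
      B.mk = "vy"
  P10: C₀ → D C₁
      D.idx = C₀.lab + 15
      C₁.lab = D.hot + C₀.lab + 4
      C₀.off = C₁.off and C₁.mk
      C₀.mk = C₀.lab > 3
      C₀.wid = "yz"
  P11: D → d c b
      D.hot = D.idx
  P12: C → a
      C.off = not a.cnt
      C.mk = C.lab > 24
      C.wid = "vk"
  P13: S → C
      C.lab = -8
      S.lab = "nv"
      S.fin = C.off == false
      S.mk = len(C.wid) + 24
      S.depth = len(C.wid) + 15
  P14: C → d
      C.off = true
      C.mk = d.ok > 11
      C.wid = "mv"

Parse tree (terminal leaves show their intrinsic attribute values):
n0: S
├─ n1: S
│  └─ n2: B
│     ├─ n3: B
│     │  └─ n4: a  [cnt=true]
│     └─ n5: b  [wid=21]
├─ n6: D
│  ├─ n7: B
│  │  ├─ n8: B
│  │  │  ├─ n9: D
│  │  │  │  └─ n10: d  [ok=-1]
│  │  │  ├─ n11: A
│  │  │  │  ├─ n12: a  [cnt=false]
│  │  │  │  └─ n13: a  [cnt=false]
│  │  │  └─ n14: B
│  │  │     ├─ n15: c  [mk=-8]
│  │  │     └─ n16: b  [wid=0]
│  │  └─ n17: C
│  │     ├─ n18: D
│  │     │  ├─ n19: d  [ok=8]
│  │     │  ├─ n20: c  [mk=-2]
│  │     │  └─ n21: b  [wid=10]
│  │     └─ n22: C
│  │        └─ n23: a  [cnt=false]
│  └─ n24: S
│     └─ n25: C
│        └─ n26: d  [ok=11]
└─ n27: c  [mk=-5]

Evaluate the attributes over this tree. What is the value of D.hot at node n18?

18

1. n2.cnt = false  [false]
2. n3.cnt = false  [B₀.cnt == true]
3. n4.cnt = true  [terminal]
4. n3.mk = "mv"  ["mv"]
5. n5.wid = 21  [terminal]
6. n2.mk = "xmv"  ["x" ++ B₁.mk]
7. n1.lab = "uxmv"  ["u" ++ B.mk]
8. n1.fin = false  [false]
9. n1.mk = 6  [len(B.mk) + 3]
10. n1.depth = -8  [len(B.mk) - 11]
11. n6.idx = 12  [S₁.depth + S₁.mk + 14]
12. n7.cnt = true  [D.idx > 11]
13. n8.cnt = true  [true]
14. n9.idx = 10  [10]
15. n10.ok = -1  [terminal]
16. n9.hot = -8  [d.ok * -2 - 10]
17. n11.cnt = "nq"  ["nq"]
18. n11.tag = true  [B₀.cnt == true]
19. n12.cnt = false  [terminal]
20. n13.cnt = false  [terminal]
21. n11.lab = 17  [17]
22. n11.idx = -7  [-7]
23. n14.cnt = true  [A.lab > 16]
24. n15.mk = -8  [terminal]
25. n16.wid = 0  [terminal]
26. n14.mk = "vy"  ["vy"]
27. n8.mk = "mvy"  ["m" ++ B₁.mk]
28. n17.lab = 3  [len(B₁.mk)]
29. n18.idx = 18  [C₀.lab + 15]
30. n19.ok = 8  [terminal]
31. n20.mk = -2  [terminal]
32. n21.wid = 10  [terminal]
33. n18.hot = 18  [D.idx]
34. n22.lab = 25  [D.hot + C₀.lab + 4]
35. n23.cnt = false  [terminal]
36. n22.off = true  [not a.cnt]
37. n22.mk = true  [C.lab > 24]
38. n22.wid = "vk"  ["vk"]
39. n17.off = true  [C₁.off and C₁.mk]
40. n17.mk = false  [C₀.lab > 3]
41. n17.wid = "yz"  ["yz"]
42. n7.mk = "yzmvy"  [C.wid ++ B₁.mk]
43. n25.lab = -8  [-8]
44. n26.ok = 11  [terminal]
45. n25.off = true  [true]
46. n25.mk = false  [d.ok > 11]
47. n25.wid = "mv"  ["mv"]
48. n24.lab = "nv"  ["nv"]
49. n24.fin = false  [C.off == false]
50. n24.mk = 26  [len(C.wid) + 24]
51. n24.depth = 17  [len(C.wid) + 15]
52. n6.hot = -7  [S.depth - 24]
53. n27.mk = -5  [terminal]
54. n0.lab = "uxmvv"  [S₁.lab ++ "v"]
55. n0.fin = true  [true]
56. n0.mk = 8  [S₁.depth + c.mk + 21]
57. n0.depth = 29  [D.hot + 36]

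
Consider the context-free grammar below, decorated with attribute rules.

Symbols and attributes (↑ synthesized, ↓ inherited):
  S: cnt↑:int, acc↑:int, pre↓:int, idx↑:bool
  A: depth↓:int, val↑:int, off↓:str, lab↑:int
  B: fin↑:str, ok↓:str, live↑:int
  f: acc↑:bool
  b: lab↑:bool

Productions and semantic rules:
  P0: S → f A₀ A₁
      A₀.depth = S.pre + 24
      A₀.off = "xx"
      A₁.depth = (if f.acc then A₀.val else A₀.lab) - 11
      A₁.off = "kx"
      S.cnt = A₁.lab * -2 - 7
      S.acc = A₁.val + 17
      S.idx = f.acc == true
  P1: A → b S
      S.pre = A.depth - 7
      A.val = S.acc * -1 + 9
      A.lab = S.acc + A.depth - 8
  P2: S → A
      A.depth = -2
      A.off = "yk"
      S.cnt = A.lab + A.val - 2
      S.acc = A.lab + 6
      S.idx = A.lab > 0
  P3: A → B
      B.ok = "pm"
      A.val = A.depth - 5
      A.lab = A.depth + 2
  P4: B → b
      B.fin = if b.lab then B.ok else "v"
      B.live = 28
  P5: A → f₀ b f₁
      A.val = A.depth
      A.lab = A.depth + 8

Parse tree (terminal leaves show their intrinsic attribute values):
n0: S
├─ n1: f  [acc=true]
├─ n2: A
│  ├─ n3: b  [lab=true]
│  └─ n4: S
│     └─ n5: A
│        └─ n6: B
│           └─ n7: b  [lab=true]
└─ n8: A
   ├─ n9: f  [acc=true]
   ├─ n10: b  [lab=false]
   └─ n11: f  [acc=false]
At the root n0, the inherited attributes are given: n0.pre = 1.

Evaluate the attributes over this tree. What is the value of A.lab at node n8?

1. n0.pre = 1  [given at root]
2. n1.acc = true  [terminal]
3. n2.depth = 25  [S.pre + 24]
4. n2.off = "xx"  ["xx"]
5. n3.lab = true  [terminal]
6. n4.pre = 18  [A.depth - 7]
7. n5.depth = -2  [-2]
8. n5.off = "yk"  ["yk"]
9. n6.ok = "pm"  ["pm"]
10. n7.lab = true  [terminal]
11. n6.fin = "pm"  [if b.lab then B.ok else "v"]
12. n6.live = 28  [28]
13. n5.val = -7  [A.depth - 5]
14. n5.lab = 0  [A.depth + 2]
15. n4.cnt = -9  [A.lab + A.val - 2]
16. n4.acc = 6  [A.lab + 6]
17. n4.idx = false  [A.lab > 0]
18. n2.val = 3  [S.acc * -1 + 9]
19. n2.lab = 23  [S.acc + A.depth - 8]
20. n8.depth = -8  [(if f.acc then A₀.val else A₀.lab) - 11]
21. n8.off = "kx"  ["kx"]
22. n9.acc = true  [terminal]
23. n10.lab = false  [terminal]
24. n11.acc = false  [terminal]
25. n8.val = -8  [A.depth]
26. n8.lab = 0  [A.depth + 8]
27. n0.cnt = -7  [A₁.lab * -2 - 7]
28. n0.acc = 9  [A₁.val + 17]
29. n0.idx = true  [f.acc == true]

0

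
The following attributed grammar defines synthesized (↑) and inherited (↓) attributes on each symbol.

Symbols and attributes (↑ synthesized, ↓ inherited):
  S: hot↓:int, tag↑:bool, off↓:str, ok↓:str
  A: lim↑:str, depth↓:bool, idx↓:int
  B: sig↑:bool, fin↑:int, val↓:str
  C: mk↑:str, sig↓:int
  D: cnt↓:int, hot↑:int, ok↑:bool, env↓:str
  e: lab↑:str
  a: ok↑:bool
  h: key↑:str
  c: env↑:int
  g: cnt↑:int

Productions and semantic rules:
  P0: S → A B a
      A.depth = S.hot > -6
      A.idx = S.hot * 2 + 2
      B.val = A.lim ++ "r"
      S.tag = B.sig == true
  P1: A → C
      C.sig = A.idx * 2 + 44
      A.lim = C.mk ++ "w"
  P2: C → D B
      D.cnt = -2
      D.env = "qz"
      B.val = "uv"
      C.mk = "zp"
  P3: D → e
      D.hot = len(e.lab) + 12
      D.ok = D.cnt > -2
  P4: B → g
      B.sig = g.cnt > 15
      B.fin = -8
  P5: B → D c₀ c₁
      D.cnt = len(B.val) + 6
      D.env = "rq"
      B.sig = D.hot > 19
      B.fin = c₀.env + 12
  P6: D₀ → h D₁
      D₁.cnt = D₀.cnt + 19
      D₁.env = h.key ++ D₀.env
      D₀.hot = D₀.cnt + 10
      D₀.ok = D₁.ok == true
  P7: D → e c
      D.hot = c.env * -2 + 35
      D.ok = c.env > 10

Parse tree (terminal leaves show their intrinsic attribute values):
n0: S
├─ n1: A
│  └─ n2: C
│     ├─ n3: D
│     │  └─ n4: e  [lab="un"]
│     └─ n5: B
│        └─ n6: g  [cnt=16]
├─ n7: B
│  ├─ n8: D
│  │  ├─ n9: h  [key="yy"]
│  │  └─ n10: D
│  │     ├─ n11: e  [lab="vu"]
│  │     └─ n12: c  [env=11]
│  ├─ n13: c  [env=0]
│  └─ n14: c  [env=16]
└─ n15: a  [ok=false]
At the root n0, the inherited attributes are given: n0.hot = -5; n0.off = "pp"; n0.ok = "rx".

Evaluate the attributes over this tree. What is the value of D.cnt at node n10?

29

1. n0.hot = -5  [given at root]
2. n0.off = "pp"  [given at root]
3. n0.ok = "rx"  [given at root]
4. n1.depth = true  [S.hot > -6]
5. n1.idx = -8  [S.hot * 2 + 2]
6. n2.sig = 28  [A.idx * 2 + 44]
7. n3.cnt = -2  [-2]
8. n3.env = "qz"  ["qz"]
9. n4.lab = "un"  [terminal]
10. n3.hot = 14  [len(e.lab) + 12]
11. n3.ok = false  [D.cnt > -2]
12. n5.val = "uv"  ["uv"]
13. n6.cnt = 16  [terminal]
14. n5.sig = true  [g.cnt > 15]
15. n5.fin = -8  [-8]
16. n2.mk = "zp"  ["zp"]
17. n1.lim = "zpw"  [C.mk ++ "w"]
18. n7.val = "zpwr"  [A.lim ++ "r"]
19. n8.cnt = 10  [len(B.val) + 6]
20. n8.env = "rq"  ["rq"]
21. n9.key = "yy"  [terminal]
22. n10.cnt = 29  [D₀.cnt + 19]
23. n10.env = "yyrq"  [h.key ++ D₀.env]
24. n11.lab = "vu"  [terminal]
25. n12.env = 11  [terminal]
26. n10.hot = 13  [c.env * -2 + 35]
27. n10.ok = true  [c.env > 10]
28. n8.hot = 20  [D₀.cnt + 10]
29. n8.ok = true  [D₁.ok == true]
30. n13.env = 0  [terminal]
31. n14.env = 16  [terminal]
32. n7.sig = true  [D.hot > 19]
33. n7.fin = 12  [c₀.env + 12]
34. n15.ok = false  [terminal]
35. n0.tag = true  [B.sig == true]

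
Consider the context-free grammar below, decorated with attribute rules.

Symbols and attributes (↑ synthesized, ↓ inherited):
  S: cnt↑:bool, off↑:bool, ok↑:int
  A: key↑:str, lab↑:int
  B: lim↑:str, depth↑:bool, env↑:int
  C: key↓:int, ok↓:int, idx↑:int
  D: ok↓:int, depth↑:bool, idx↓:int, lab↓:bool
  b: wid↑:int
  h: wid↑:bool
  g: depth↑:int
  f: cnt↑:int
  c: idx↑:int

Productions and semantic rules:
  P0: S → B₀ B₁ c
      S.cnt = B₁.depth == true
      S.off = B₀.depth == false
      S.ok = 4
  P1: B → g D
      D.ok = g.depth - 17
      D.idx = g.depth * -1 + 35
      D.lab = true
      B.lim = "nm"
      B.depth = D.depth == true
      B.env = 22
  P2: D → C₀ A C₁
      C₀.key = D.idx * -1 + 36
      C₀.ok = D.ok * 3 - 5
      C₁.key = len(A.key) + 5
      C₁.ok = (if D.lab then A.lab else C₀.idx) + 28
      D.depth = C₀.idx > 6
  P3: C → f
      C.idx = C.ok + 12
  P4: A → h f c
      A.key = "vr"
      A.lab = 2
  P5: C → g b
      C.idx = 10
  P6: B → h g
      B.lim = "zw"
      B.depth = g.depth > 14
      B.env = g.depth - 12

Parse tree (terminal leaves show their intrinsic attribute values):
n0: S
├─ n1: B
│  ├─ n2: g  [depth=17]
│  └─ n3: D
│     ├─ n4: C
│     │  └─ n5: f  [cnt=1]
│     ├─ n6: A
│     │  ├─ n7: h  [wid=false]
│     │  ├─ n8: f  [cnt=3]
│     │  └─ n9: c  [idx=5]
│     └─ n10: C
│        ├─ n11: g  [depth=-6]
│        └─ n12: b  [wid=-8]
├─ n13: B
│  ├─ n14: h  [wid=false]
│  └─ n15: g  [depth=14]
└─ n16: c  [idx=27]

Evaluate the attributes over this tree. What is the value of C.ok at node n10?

1. n2.depth = 17  [terminal]
2. n3.ok = 0  [g.depth - 17]
3. n3.idx = 18  [g.depth * -1 + 35]
4. n3.lab = true  [true]
5. n4.key = 18  [D.idx * -1 + 36]
6. n4.ok = -5  [D.ok * 3 - 5]
7. n5.cnt = 1  [terminal]
8. n4.idx = 7  [C.ok + 12]
9. n7.wid = false  [terminal]
10. n8.cnt = 3  [terminal]
11. n9.idx = 5  [terminal]
12. n6.key = "vr"  ["vr"]
13. n6.lab = 2  [2]
14. n10.key = 7  [len(A.key) + 5]
15. n10.ok = 30  [(if D.lab then A.lab else C₀.idx) + 28]
16. n11.depth = -6  [terminal]
17. n12.wid = -8  [terminal]
18. n10.idx = 10  [10]
19. n3.depth = true  [C₀.idx > 6]
20. n1.lim = "nm"  ["nm"]
21. n1.depth = true  [D.depth == true]
22. n1.env = 22  [22]
23. n14.wid = false  [terminal]
24. n15.depth = 14  [terminal]
25. n13.lim = "zw"  ["zw"]
26. n13.depth = false  [g.depth > 14]
27. n13.env = 2  [g.depth - 12]
28. n16.idx = 27  [terminal]
29. n0.cnt = false  [B₁.depth == true]
30. n0.off = false  [B₀.depth == false]
31. n0.ok = 4  [4]

30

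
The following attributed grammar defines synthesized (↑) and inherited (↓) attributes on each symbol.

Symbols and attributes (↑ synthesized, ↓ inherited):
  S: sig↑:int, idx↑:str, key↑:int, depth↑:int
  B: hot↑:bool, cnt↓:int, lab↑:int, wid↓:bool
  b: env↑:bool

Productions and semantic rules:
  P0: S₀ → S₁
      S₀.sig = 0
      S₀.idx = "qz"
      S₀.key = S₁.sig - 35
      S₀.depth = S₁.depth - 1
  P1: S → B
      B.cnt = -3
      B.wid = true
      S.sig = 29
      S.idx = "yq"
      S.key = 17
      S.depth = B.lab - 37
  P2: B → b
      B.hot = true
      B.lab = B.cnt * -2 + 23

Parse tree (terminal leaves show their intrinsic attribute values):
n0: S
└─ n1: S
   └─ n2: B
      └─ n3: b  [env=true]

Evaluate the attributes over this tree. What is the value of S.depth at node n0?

-9

1. n2.cnt = -3  [-3]
2. n2.wid = true  [true]
3. n3.env = true  [terminal]
4. n2.hot = true  [true]
5. n2.lab = 29  [B.cnt * -2 + 23]
6. n1.sig = 29  [29]
7. n1.idx = "yq"  ["yq"]
8. n1.key = 17  [17]
9. n1.depth = -8  [B.lab - 37]
10. n0.sig = 0  [0]
11. n0.idx = "qz"  ["qz"]
12. n0.key = -6  [S₁.sig - 35]
13. n0.depth = -9  [S₁.depth - 1]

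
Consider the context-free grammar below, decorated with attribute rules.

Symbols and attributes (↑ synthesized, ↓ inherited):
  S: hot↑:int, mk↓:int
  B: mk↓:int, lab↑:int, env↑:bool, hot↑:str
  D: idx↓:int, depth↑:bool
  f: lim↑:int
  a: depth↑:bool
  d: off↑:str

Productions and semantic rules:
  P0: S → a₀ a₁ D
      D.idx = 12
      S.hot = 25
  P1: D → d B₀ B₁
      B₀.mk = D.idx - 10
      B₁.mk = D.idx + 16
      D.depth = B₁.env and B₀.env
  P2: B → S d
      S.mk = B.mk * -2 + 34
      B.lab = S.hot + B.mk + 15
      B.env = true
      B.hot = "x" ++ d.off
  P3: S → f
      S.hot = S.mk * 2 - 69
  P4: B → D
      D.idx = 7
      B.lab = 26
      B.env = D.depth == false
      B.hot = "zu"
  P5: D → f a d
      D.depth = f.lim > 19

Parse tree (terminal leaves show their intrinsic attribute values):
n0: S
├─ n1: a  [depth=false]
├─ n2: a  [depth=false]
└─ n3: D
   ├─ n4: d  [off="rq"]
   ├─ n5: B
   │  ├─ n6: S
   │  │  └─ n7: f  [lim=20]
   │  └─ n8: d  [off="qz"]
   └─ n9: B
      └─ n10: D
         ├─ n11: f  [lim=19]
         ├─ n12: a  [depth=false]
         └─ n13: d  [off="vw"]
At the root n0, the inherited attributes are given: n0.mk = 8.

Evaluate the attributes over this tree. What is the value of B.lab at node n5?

1. n0.mk = 8  [given at root]
2. n1.depth = false  [terminal]
3. n2.depth = false  [terminal]
4. n3.idx = 12  [12]
5. n4.off = "rq"  [terminal]
6. n5.mk = 2  [D.idx - 10]
7. n6.mk = 30  [B.mk * -2 + 34]
8. n7.lim = 20  [terminal]
9. n6.hot = -9  [S.mk * 2 - 69]
10. n8.off = "qz"  [terminal]
11. n5.lab = 8  [S.hot + B.mk + 15]
12. n5.env = true  [true]
13. n5.hot = "xqz"  ["x" ++ d.off]
14. n9.mk = 28  [D.idx + 16]
15. n10.idx = 7  [7]
16. n11.lim = 19  [terminal]
17. n12.depth = false  [terminal]
18. n13.off = "vw"  [terminal]
19. n10.depth = false  [f.lim > 19]
20. n9.lab = 26  [26]
21. n9.env = true  [D.depth == false]
22. n9.hot = "zu"  ["zu"]
23. n3.depth = true  [B₁.env and B₀.env]
24. n0.hot = 25  [25]

8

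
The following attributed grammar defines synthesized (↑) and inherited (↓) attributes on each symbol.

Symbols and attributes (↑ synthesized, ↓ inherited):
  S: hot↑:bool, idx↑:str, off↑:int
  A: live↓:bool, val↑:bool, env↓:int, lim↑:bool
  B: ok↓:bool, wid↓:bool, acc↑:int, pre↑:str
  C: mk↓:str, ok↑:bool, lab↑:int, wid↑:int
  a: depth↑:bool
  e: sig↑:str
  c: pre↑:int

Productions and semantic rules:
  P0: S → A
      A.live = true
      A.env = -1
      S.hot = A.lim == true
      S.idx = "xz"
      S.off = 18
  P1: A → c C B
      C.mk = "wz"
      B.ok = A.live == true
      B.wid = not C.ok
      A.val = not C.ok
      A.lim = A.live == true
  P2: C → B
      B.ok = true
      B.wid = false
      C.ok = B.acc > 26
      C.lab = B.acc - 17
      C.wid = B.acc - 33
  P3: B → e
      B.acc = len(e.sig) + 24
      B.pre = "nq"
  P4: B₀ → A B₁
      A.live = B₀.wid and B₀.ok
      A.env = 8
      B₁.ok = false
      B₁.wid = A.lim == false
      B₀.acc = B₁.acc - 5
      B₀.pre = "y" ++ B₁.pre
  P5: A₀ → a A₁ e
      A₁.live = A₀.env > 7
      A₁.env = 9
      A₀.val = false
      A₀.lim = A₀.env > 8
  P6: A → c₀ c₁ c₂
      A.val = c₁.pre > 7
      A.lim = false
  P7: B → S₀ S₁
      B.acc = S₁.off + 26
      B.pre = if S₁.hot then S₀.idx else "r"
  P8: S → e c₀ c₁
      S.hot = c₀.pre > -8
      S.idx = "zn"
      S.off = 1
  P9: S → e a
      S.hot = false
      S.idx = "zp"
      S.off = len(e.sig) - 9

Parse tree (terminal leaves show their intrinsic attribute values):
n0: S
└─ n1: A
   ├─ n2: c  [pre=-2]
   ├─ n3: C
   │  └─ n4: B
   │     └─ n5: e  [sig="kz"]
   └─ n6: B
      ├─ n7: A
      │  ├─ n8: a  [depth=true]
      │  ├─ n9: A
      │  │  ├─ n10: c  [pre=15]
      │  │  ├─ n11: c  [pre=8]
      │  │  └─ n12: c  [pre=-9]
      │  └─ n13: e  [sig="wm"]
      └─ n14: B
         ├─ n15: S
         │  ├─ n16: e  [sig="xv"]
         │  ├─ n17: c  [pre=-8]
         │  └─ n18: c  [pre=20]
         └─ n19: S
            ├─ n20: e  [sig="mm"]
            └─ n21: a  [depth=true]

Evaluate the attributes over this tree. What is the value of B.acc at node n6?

1. n1.live = true  [true]
2. n1.env = -1  [-1]
3. n2.pre = -2  [terminal]
4. n3.mk = "wz"  ["wz"]
5. n4.ok = true  [true]
6. n4.wid = false  [false]
7. n5.sig = "kz"  [terminal]
8. n4.acc = 26  [len(e.sig) + 24]
9. n4.pre = "nq"  ["nq"]
10. n3.ok = false  [B.acc > 26]
11. n3.lab = 9  [B.acc - 17]
12. n3.wid = -7  [B.acc - 33]
13. n6.ok = true  [A.live == true]
14. n6.wid = true  [not C.ok]
15. n7.live = true  [B₀.wid and B₀.ok]
16. n7.env = 8  [8]
17. n8.depth = true  [terminal]
18. n9.live = true  [A₀.env > 7]
19. n9.env = 9  [9]
20. n10.pre = 15  [terminal]
21. n11.pre = 8  [terminal]
22. n12.pre = -9  [terminal]
23. n9.val = true  [c₁.pre > 7]
24. n9.lim = false  [false]
25. n13.sig = "wm"  [terminal]
26. n7.val = false  [false]
27. n7.lim = false  [A₀.env > 8]
28. n14.ok = false  [false]
29. n14.wid = true  [A.lim == false]
30. n16.sig = "xv"  [terminal]
31. n17.pre = -8  [terminal]
32. n18.pre = 20  [terminal]
33. n15.hot = false  [c₀.pre > -8]
34. n15.idx = "zn"  ["zn"]
35. n15.off = 1  [1]
36. n20.sig = "mm"  [terminal]
37. n21.depth = true  [terminal]
38. n19.hot = false  [false]
39. n19.idx = "zp"  ["zp"]
40. n19.off = -7  [len(e.sig) - 9]
41. n14.acc = 19  [S₁.off + 26]
42. n14.pre = "r"  [if S₁.hot then S₀.idx else "r"]
43. n6.acc = 14  [B₁.acc - 5]
44. n6.pre = "yr"  ["y" ++ B₁.pre]
45. n1.val = true  [not C.ok]
46. n1.lim = true  [A.live == true]
47. n0.hot = true  [A.lim == true]
48. n0.idx = "xz"  ["xz"]
49. n0.off = 18  [18]

14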